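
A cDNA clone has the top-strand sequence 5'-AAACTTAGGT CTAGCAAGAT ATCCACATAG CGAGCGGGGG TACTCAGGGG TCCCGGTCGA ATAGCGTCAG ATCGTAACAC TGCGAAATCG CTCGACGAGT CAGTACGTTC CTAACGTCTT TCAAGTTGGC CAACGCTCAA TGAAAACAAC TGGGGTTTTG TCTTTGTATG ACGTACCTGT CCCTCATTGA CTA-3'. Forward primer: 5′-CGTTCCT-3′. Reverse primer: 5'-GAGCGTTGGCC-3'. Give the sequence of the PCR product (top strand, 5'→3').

5'-CGTTCCTAACGTCTTTCAAGTTGGCCAACGCTC-3'

Forward primer CGTTCCT is found on the top strand at positions 106–112.
Reverse complement of the reverse primer: GGCCAACGCTC. This occurs on the top strand at positions 128–138.
The product is the template from position 106 through 138 (33 bp).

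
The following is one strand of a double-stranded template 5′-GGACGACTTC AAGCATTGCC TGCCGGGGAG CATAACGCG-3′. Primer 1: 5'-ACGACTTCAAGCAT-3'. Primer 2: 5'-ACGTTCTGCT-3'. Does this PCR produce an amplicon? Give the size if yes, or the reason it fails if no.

Primer 2 (ACGTTCTGCT) does not match the top strand, and its reverse complement AGCAGAACGT does not match either.
With no annealing site for primer 2, no amplification occurs.

No product — primer 2 has no binding site in the template.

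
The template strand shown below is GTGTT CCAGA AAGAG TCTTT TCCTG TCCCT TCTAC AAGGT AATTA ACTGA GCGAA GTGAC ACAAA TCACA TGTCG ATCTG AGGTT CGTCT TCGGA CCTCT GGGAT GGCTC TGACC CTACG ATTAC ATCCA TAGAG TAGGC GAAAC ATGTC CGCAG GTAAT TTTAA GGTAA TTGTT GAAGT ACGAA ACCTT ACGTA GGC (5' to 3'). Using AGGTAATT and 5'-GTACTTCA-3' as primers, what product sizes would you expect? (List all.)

The forward primer AGGTAATT matches the top strand at positions 37–44, 154–161, 165–172.
The reverse primer's reverse complement is TGAAGTAC, matching at positions 175–182.
Each forward site pairs with the reverse site to give a product ending at position 182: sizes 146, 29, 18 bp.

146 bp, 29 bp, 18 bp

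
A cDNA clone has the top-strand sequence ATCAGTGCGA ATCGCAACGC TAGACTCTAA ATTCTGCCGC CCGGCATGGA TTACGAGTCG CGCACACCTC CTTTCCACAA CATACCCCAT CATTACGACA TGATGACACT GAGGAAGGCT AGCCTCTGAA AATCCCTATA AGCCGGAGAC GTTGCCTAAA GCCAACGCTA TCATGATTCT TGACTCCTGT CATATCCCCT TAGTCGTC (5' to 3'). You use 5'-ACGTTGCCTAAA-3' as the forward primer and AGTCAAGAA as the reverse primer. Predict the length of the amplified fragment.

Forward primer ACGTTGCCTAAA is found on the top strand at positions 149–160.
Reverse complement of the reverse primer: TTCTTGACT. This occurs on the top strand at positions 177–185.
Product length = (reverse-primer end) − (forward-primer start) + 1 = 185 − 149 + 1 = 37 bp.

37 bp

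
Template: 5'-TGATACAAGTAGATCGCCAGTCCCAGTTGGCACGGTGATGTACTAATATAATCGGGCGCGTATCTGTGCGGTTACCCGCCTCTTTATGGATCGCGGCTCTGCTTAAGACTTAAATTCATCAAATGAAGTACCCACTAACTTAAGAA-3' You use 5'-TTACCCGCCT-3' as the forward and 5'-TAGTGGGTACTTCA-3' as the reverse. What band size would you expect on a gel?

Scanning the template, TTACCCGCCT occurs at positions 72–81; this primer anneals to the bottom strand there with its 3' end pointing downstream.
Reverse complement of the reverse primer: TGAAGTACCCACTA. This occurs on the top strand at positions 124–137.
The product runs from position 72 to position 137, so its length is 137 − 72 + 1 = 66 bp.

66 bp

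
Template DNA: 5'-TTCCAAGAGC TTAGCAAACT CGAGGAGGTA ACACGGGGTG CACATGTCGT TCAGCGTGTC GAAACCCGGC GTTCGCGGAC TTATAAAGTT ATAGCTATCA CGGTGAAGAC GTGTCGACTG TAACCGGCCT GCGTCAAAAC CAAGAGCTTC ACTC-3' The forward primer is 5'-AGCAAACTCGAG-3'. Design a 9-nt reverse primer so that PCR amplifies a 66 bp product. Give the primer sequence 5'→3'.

The forward primer binds at positions 13–24, so a 66 bp product ends at position 13 + 66 − 1 = 78.
The reverse primer anneals to the top strand over positions 70–78, i.e. to CGTTCGCGG.
Its sequence written 5'→3' is the reverse complement: CCGCGAACG.

5'-CCGCGAACG-3'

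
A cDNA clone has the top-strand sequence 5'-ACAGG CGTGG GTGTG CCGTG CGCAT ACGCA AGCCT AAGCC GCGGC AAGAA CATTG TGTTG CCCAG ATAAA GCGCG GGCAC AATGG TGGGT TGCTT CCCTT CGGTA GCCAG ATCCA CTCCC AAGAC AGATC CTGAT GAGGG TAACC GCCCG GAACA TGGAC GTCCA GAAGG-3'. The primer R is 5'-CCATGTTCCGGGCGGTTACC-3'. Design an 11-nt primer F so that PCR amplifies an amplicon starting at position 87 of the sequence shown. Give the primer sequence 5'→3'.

5'-GGGTTGCTTCC-3'

The reverse primer's reverse complement GGTAACCGCCCGGAACATGG matches the template at positions 139–158; the product starts at position 87.
The forward primer is identical to the top strand over positions 87–97: GGGTTGCTTCC.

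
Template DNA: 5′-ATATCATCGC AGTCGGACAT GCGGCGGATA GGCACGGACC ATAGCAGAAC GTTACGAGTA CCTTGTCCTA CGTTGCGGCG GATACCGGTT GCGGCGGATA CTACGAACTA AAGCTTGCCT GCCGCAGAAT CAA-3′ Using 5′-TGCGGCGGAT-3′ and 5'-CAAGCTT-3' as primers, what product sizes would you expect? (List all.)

The forward primer TGCGGCGGAT matches the top strand at positions 20–29, 74–83, 90–99.
The reverse primer's reverse complement is AAGCTTG, matching at positions 111–117.
Each forward site pairs with the reverse site to give a product ending at position 117: sizes 98, 44, 28 bp.

98 bp, 44 bp, 28 bp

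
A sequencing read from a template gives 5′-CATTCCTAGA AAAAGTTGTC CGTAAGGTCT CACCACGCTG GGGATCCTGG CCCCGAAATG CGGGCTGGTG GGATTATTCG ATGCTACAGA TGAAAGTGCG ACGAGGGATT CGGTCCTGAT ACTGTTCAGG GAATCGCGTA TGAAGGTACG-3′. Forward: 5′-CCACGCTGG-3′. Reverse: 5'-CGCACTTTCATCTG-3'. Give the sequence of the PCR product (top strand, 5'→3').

Scanning the template, CCACGCTGG occurs at positions 33–41; this primer anneals to the bottom strand there with its 3' end pointing downstream.
The reverse primer's reverse complement is CAGATGAAAGTGCG, which matches the template at positions 87–100.
The product is the template from position 33 through 100 (68 bp).

5'-CCACGCTGGGGATCCTGGCCCCGAAATGCGGGCTGGTGGGATTATTCGATGCTACAGATGAAAGTGCG-3'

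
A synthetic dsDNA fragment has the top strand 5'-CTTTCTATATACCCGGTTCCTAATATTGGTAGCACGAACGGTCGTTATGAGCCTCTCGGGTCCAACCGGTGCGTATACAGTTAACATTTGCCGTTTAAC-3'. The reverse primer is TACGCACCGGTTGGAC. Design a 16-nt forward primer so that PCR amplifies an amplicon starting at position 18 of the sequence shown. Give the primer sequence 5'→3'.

The reverse primer's reverse complement GTCCAACCGGTGCGTA matches the template at positions 60–75; the product starts at position 18.
The forward primer is identical to the top strand over positions 18–33: TCCTAATATTGGTAGC.

5'-TCCTAATATTGGTAGC-3'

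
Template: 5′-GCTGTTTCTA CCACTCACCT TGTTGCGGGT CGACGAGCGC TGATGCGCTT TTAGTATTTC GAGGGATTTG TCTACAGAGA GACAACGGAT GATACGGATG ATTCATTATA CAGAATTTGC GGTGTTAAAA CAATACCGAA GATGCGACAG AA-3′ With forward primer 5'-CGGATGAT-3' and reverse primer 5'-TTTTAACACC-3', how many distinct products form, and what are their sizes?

Two products: 45 bp, 36 bp

The forward primer CGGATGAT matches the top strand at positions 86–93, 95–102.
The reverse primer's reverse complement is GGTGTTAAAA, matching at positions 121–130.
Each forward site pairs with the reverse site to give a product ending at position 130: sizes 45, 36 bp.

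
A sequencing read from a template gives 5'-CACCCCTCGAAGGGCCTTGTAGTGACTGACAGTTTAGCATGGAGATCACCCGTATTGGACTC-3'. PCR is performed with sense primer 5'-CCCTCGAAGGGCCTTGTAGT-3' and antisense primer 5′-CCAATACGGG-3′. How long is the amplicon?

Scanning the template, CCCTCGAAGGGCCTTGTAGT occurs at positions 4–23; this primer anneals to the bottom strand there with its 3' end pointing downstream.
The reverse primer's reverse complement is CCCGTATTGG, which matches the template at positions 49–58.
Amplicon spans positions 4–58: 55 bp.

55 bp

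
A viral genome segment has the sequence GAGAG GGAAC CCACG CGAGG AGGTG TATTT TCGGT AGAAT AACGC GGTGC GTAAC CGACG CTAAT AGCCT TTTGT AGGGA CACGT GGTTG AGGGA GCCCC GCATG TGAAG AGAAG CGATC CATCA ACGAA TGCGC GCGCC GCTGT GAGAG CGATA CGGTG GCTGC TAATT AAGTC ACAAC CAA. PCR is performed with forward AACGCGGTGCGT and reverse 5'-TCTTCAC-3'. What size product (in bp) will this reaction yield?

Scanning the template, AACGCGGTGCGT occurs at positions 41–52; this primer anneals to the bottom strand there with its 3' end pointing downstream.
Reverse complement of the reverse primer: GTGAAGA. This occurs on the top strand at positions 105–111.
Amplicon spans positions 41–111: 71 bp.

71 bp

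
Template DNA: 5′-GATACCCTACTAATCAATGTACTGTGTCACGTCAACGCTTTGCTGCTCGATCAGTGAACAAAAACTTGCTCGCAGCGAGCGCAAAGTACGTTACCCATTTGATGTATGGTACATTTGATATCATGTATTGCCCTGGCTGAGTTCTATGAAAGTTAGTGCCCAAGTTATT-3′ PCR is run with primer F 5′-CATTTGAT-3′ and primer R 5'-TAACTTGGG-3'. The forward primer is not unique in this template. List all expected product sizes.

72 bp, 56 bp

The forward primer CATTTGAT matches the top strand at positions 96–103, 112–119.
The reverse primer's reverse complement is CCCAAGTTA, matching at positions 159–167.
Each forward site pairs with the reverse site to give a product ending at position 167: sizes 72, 56 bp.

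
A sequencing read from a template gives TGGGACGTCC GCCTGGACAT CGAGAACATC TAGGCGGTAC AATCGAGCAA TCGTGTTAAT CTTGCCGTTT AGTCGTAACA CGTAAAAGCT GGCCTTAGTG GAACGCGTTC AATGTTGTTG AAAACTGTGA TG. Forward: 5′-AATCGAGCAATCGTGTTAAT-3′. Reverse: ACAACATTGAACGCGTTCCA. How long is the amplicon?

78 bp

Scanning the template, AATCGAGCAATCGTGTTAAT occurs at positions 41–60; this primer anneals to the bottom strand there with its 3' end pointing downstream.
Reverse complement of the reverse primer: TGGAACGCGTTCAATGTTGT. This occurs on the top strand at positions 99–118.
The product runs from position 41 to position 118, so its length is 118 − 41 + 1 = 78 bp.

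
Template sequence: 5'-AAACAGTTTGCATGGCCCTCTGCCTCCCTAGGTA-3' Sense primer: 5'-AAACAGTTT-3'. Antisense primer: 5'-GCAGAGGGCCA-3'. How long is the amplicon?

Forward primer AAACAGTTT is found on the top strand at positions 1–9.
Taking the reverse complement of GCAGAGGGCCA gives TGGCCCTCTGC, found at positions 13–23 on the template; the primer anneals here to the top strand with its 3' end pointing upstream.
The product runs from position 1 to position 23, so its length is 23 − 1 + 1 = 23 bp.

23 bp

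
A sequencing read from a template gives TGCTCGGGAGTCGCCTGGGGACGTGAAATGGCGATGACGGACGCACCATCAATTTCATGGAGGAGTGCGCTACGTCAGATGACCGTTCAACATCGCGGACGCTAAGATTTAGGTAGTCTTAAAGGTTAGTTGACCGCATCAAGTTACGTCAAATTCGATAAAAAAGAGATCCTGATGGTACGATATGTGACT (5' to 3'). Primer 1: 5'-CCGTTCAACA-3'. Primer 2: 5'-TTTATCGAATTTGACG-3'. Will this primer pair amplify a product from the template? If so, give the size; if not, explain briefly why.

Yes — an 80 bp product.

Primer 1 (CCGTTCAACA) matches the top strand at positions 83–92; it acts as a forward primer.
Primer 2's reverse complement is CGTCAAATTCGATAAA, matching the top strand at positions 147–162; it acts as a reverse primer.
The 3' ends face each other across positions 83–162, giving an 80 bp product.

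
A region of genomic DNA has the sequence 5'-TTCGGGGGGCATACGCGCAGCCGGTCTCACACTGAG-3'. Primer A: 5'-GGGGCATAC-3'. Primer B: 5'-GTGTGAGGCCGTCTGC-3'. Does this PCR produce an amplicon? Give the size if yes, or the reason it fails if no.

Primer B (GTGTGAGGCCGTCTGC) does not match the top strand, and its reverse complement GCAGACGGCCTCACAC does not match either.
With no annealing site for primer B, no amplification occurs.

No product — primer B has no binding site in the template.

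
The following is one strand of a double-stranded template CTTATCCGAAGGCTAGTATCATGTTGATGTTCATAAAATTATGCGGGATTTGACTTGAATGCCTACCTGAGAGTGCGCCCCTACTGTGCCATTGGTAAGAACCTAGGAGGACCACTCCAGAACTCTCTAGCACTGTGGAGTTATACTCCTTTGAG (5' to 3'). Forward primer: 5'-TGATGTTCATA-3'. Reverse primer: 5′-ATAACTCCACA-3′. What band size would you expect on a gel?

The forward primer matches the template at positions 25–35.
Taking the reverse complement of ATAACTCCACA gives TGTGGAGTTAT, found at positions 134–144 on the template; the primer anneals here to the top strand with its 3' end pointing upstream.
Product length = (reverse-primer end) − (forward-primer start) + 1 = 144 − 25 + 1 = 120 bp.

120 bp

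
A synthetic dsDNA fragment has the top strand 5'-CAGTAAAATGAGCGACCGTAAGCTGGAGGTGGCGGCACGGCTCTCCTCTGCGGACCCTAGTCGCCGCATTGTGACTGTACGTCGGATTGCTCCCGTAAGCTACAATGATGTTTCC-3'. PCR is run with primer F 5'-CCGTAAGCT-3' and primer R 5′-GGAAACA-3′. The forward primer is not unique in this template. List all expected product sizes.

The forward primer CCGTAAGCT matches the top strand at positions 16–24, 93–101.
The reverse primer's reverse complement is TGTTTCC, matching at positions 109–115.
Each forward site pairs with the reverse site to give a product ending at position 115: sizes 100, 23 bp.

100 bp, 23 bp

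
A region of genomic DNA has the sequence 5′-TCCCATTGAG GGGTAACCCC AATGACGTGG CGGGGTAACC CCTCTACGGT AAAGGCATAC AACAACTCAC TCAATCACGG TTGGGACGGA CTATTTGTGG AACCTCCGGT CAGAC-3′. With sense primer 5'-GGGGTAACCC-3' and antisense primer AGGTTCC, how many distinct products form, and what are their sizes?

Two products: 96 bp, 74 bp

The forward primer GGGGTAACCC matches the top strand at positions 10–19, 32–41.
The reverse primer's reverse complement is GGAACCT, matching at positions 99–105.
Each forward site pairs with the reverse site to give a product ending at position 105: sizes 96, 74 bp.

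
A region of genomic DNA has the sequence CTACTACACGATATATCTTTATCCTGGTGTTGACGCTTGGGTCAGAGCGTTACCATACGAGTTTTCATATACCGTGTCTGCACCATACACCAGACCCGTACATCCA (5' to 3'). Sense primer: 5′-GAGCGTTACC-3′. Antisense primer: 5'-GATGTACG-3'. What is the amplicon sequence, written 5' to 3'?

The forward primer matches the template at positions 45–54.
Reverse complement of the reverse primer: CGTACATC. This occurs on the top strand at positions 97–104.
The product is the template from position 45 through 104 (60 bp).

5'-GAGCGTTACCATACGAGTTTTCATATACCGTGTCTGCACCATACACCAGACCCGTACATC-3'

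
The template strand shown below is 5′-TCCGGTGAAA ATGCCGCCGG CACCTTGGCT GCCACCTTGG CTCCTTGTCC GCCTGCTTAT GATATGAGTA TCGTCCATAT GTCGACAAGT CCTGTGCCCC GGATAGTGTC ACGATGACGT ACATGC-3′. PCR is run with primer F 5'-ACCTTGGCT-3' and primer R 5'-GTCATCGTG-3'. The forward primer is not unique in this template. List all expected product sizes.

The forward primer ACCTTGGCT matches the top strand at positions 22–30, 34–42.
The reverse primer's reverse complement is CACGATGAC, matching at positions 110–118.
Each forward site pairs with the reverse site to give a product ending at position 118: sizes 97, 85 bp.

97 bp, 85 bp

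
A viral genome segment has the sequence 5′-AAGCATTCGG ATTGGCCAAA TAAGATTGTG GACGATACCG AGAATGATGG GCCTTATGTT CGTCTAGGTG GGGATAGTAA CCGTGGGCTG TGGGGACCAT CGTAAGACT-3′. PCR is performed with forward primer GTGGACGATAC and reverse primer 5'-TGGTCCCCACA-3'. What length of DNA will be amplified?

72 bp

Forward primer GTGGACGATAC is found on the top strand at positions 28–38.
Taking the reverse complement of TGGTCCCCACA gives TGTGGGGACCA, found at positions 89–99 on the template; the primer anneals here to the top strand with its 3' end pointing upstream.
Product length = (reverse-primer end) − (forward-primer start) + 1 = 99 − 28 + 1 = 72 bp.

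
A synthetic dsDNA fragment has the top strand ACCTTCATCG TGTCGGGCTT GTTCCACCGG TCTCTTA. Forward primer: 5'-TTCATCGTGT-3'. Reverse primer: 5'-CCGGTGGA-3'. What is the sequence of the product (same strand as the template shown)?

5'-TTCATCGTGTCGGGCTTGTTCCACCGG-3'

Scanning the template, TTCATCGTGT occurs at positions 4–13; this primer anneals to the bottom strand there with its 3' end pointing downstream.
The reverse primer's reverse complement is TCCACCGG, which matches the template at positions 23–30.
The product is the template from position 4 through 30 (27 bp).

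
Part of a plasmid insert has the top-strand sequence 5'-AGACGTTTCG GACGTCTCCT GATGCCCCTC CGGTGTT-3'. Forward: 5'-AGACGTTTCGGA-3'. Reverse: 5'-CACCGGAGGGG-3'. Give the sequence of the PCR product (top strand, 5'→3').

Forward primer AGACGTTTCGGA is found on the top strand at positions 1–12.
Taking the reverse complement of CACCGGAGGGG gives CCCCTCCGGTG, found at positions 25–35 on the template; the primer anneals here to the top strand with its 3' end pointing upstream.
The product is the template from position 1 through 35 (35 bp).

5'-AGACGTTTCGGACGTCTCCTGATGCCCCTCCGGTG-3'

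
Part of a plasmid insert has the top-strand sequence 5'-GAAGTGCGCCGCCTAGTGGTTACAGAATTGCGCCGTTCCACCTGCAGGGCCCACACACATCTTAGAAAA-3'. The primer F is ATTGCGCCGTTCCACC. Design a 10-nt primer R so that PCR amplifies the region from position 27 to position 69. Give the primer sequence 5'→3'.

The product's 3' end on the top strand is position 69.
The reverse primer anneals to the top strand over positions 60–69, i.e. to TCTTAGAAAA.
Its sequence written 5'→3' is the reverse complement: TTTTCTAAGA.

5'-TTTTCTAAGA-3'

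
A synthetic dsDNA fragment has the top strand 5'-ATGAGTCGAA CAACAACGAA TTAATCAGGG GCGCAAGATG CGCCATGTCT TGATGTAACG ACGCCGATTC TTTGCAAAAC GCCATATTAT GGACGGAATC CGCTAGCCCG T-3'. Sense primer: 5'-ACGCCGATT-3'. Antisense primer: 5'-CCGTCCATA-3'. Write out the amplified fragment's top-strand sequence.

The forward primer matches the template at positions 61–69.
Reverse complement of the reverse primer: TATGGACGG. This occurs on the top strand at positions 88–96.
The product is the template from position 61 through 96 (36 bp).

5'-ACGCCGATTCTTTGCAAAACGCCATATTATGGACGG-3'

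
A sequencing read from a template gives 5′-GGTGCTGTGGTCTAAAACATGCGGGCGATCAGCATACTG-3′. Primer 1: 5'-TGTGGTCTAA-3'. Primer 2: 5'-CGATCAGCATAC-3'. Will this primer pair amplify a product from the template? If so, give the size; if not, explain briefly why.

No product — both primers anneal to the same strand and extend in the same direction.

Primer 1 (TGTGGTCTAA) matches the top strand at positions 6–15 (3' end points downstream).
Primer 2 (CGATCAGCATAC) also matches the top strand directly, at positions 26–37 — its reverse complement GTATGCTGATCG is not present.
Both primers anneal to the bottom strand with 3' ends pointing the same way, so neither can prime synthesis back toward the other.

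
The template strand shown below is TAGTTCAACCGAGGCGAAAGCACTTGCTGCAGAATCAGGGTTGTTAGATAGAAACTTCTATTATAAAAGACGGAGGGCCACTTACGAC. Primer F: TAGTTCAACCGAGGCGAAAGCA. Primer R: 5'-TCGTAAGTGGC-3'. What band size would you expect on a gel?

87 bp

Forward primer TAGTTCAACCGAGGCGAAAGCA is found on the top strand at positions 1–22.
Reverse complement of the reverse primer: GCCACTTACGA. This occurs on the top strand at positions 77–87.
Amplicon spans positions 1–87: 87 bp.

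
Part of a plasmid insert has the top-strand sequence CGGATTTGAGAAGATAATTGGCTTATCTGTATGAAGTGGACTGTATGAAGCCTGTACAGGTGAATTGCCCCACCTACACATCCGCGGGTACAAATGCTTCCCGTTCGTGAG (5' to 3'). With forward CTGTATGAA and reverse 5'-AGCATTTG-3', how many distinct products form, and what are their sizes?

The forward primer CTGTATGAA matches the top strand at positions 27–35, 41–49.
The reverse primer's reverse complement is CAAATGCT, matching at positions 91–98.
Each forward site pairs with the reverse site to give a product ending at position 98: sizes 72, 58 bp.

Two products: 72 bp, 58 bp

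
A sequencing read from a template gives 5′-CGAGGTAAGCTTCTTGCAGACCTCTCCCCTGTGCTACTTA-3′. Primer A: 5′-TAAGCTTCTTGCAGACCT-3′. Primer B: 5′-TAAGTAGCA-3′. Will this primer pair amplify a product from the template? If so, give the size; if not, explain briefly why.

Primer A (TAAGCTTCTTGCAGACCT) matches the top strand at positions 6–23; it acts as a forward primer.
Primer B's reverse complement is TGCTACTTA, matching the top strand at positions 32–40; it acts as a reverse primer.
The 3' ends face each other across positions 6–40, giving a 35 bp product.

Yes — a 35 bp product.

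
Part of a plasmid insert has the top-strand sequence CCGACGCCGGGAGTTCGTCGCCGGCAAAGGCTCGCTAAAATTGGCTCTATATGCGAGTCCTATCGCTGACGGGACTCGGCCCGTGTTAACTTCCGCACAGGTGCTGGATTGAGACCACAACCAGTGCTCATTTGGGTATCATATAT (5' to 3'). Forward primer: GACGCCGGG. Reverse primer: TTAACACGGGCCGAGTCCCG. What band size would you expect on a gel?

The forward primer matches the template at positions 3–11.
Reverse complement of the reverse primer: CGGGACTCGGCCCGTGTTAA. This occurs on the top strand at positions 70–89.
Amplicon spans positions 3–89: 87 bp.

87 bp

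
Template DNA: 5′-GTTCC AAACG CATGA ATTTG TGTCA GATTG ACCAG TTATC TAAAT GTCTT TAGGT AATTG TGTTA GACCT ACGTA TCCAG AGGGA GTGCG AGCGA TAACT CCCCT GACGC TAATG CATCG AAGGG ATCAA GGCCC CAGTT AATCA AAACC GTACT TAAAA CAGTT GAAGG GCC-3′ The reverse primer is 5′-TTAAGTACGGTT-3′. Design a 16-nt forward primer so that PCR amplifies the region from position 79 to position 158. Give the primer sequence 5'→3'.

The reverse primer's reverse complement AACCGTACTTAA matches the template at positions 147–158; the product starts at position 79.
The forward primer is identical to the top strand over positions 79–94: AGAGGGAGTGCGAGCG.

5'-AGAGGGAGTGCGAGCG-3'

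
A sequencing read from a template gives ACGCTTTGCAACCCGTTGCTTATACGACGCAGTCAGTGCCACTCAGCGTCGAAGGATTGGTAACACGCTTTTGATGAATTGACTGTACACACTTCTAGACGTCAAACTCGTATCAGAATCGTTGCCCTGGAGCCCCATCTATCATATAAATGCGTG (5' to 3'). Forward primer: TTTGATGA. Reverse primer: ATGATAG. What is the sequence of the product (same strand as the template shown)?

5'-TTTGATGAATTGACTGTACACACTTCTAGACGTCAAACTCGTATCAGAATCGTTGCCCTGGAGCCCCATCTATCAT-3'

Scanning the template, TTTGATGA occurs at positions 70–77; this primer anneals to the bottom strand there with its 3' end pointing downstream.
The reverse primer's reverse complement is CTATCAT, which matches the template at positions 139–145.
The product is the template from position 70 through 145 (76 bp).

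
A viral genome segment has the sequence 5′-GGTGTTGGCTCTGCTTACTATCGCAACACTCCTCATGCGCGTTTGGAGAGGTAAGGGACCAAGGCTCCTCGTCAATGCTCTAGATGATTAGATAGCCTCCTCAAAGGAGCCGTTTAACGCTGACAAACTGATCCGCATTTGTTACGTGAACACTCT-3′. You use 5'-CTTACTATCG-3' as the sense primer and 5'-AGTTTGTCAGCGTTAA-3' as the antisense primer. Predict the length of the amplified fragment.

The forward primer matches the template at positions 14–23.
Taking the reverse complement of AGTTTGTCAGCGTTAA gives TTAACGCTGACAAACT, found at positions 114–129 on the template; the primer anneals here to the top strand with its 3' end pointing upstream.
The product runs from position 14 to position 129, so its length is 129 − 14 + 1 = 116 bp.

116 bp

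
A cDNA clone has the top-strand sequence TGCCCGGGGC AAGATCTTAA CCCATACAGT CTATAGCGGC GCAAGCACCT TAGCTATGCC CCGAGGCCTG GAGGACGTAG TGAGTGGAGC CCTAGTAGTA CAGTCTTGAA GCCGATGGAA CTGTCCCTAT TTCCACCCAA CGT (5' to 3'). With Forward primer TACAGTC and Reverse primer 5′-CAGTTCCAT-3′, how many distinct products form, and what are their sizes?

Two products: 99 bp, 25 bp

The forward primer TACAGTC matches the top strand at positions 25–31, 99–105.
The reverse primer's reverse complement is ATGGAACTG, matching at positions 115–123.
Each forward site pairs with the reverse site to give a product ending at position 123: sizes 99, 25 bp.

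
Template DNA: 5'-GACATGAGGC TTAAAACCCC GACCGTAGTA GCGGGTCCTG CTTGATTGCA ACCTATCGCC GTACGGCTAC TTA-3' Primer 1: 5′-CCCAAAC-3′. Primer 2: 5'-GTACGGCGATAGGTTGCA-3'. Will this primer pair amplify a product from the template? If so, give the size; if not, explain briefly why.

No product — primer 1 has no binding site in the template.

Primer 1 (CCCAAAC) does not match the top strand, and its reverse complement GTTTGGG does not match either.
With no annealing site for primer 1, no amplification occurs.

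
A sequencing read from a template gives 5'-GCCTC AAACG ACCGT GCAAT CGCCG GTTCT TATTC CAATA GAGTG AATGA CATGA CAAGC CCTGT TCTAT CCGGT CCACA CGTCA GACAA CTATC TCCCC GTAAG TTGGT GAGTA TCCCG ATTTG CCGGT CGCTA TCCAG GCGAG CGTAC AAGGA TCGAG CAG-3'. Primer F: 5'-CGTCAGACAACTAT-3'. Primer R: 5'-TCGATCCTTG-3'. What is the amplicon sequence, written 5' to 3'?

Forward primer CGTCAGACAACTAT is found on the top strand at positions 81–94.
Taking the reverse complement of TCGATCCTTG gives CAAGGATCGA, found at positions 150–159 on the template; the primer anneals here to the top strand with its 3' end pointing upstream.
The product is the template from position 81 through 159 (79 bp).

5'-CGTCAGACAACTATCTCCCCGTAAGTTGGTGAGTATCCCGATTTGCCGGTCGCTATCCAGGCGAGCGTACAAGGATCGA-3'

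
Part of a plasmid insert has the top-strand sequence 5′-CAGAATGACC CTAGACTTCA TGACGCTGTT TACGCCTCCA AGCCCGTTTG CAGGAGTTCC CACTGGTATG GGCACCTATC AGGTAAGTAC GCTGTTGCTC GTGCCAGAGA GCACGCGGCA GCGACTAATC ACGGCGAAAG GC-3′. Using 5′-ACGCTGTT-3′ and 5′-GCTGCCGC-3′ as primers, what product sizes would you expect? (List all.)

100 bp, 34 bp

The forward primer ACGCTGTT matches the top strand at positions 23–30, 89–96.
The reverse primer's reverse complement is GCGGCAGC, matching at positions 115–122.
Each forward site pairs with the reverse site to give a product ending at position 122: sizes 100, 34 bp.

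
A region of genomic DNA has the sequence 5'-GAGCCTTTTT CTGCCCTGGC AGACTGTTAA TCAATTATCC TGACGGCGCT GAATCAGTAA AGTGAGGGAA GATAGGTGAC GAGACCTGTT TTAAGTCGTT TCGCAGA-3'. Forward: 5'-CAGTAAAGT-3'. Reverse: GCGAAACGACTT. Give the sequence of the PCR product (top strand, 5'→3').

5'-CAGTAAAGTGAGGGAAGATAGGTGACGAGACCTGTTTTAAGTCGTTTCGC-3'

Forward primer CAGTAAAGT is found on the top strand at positions 55–63.
The reverse primer's reverse complement is AAGTCGTTTCGC, which matches the template at positions 93–104.
The product is the template from position 55 through 104 (50 bp).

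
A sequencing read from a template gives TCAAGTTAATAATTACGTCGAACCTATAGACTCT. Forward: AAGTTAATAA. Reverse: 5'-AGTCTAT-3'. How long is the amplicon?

30 bp

The forward primer matches the template at positions 3–12.
Reverse complement of the reverse primer: ATAGACT. This occurs on the top strand at positions 26–32.
Product length = (reverse-primer end) − (forward-primer start) + 1 = 32 − 3 + 1 = 30 bp.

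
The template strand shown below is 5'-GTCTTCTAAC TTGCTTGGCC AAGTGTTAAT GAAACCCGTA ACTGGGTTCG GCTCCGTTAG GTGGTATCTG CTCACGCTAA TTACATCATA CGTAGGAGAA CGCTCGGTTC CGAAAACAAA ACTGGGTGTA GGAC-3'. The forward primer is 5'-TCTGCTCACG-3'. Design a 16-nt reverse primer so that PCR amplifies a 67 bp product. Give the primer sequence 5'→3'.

5'-TCCTACACCCAGTTTT-3'

The forward primer binds at positions 67–76, so a 67 bp product ends at position 67 + 67 − 1 = 133.
The reverse primer anneals to the top strand over positions 118–133, i.e. to AAAACTGGGTGTAGGA.
Its sequence written 5'→3' is the reverse complement: TCCTACACCCAGTTTT.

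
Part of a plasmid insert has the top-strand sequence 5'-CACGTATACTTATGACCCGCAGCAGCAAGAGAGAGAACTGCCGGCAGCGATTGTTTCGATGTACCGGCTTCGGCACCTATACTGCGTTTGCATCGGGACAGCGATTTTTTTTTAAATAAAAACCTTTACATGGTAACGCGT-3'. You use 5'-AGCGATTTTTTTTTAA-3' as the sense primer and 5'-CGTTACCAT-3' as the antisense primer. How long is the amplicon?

39 bp

The forward primer matches the template at positions 100–115.
Taking the reverse complement of CGTTACCAT gives ATGGTAACG, found at positions 130–138 on the template; the primer anneals here to the top strand with its 3' end pointing upstream.
Product length = (reverse-primer end) − (forward-primer start) + 1 = 138 − 100 + 1 = 39 bp.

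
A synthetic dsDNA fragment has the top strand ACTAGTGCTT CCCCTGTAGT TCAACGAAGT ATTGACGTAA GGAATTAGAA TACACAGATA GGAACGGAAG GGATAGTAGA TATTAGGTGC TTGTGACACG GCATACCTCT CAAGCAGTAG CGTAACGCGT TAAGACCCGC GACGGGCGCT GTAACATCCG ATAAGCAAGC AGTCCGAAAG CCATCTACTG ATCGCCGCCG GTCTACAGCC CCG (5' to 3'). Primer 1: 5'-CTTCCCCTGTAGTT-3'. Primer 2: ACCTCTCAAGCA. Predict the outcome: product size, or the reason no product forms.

Primer 1 (CTTCCCCTGTAGTT) matches the top strand at positions 8–21 (3' end points downstream).
Primer 2 (ACCTCTCAAGCA) also matches the top strand directly, at positions 105–116 — its reverse complement TGCTTGAGAGGT is not present.
Both primers anneal to the bottom strand with 3' ends pointing the same way, so neither can prime synthesis back toward the other.

No product — both primers anneal to the same strand and extend in the same direction.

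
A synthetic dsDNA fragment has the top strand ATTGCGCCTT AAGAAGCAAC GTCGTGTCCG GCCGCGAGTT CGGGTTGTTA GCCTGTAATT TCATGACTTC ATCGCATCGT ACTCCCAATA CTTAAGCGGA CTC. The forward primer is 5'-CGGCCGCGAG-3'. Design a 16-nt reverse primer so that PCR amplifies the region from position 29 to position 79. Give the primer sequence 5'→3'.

The product's 3' end on the top strand is position 79.
The reverse primer anneals to the top strand over positions 64–79, i.e. to TGACTTCATCGCATCG.
Its sequence written 5'→3' is the reverse complement: CGATGCGATGAAGTCA.

5'-CGATGCGATGAAGTCA-3'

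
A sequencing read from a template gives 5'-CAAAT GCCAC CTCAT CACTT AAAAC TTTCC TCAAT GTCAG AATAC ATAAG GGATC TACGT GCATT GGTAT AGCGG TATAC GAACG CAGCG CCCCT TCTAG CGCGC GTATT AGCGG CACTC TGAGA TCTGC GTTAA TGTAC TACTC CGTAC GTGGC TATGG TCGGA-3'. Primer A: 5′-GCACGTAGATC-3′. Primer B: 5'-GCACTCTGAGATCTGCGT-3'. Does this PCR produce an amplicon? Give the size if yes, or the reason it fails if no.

No product — the primers' 3' ends point away from each other.

Primer A (GCACGTAGATC) has reverse complement GATCTACGTGC, which matches the top strand at positions 52–62; primer A anneals to the top strand there with its 3' end pointing upstream toward position 52.
Primer B (GCACTCTGAGATCTGCGT) matches the top strand directly at positions 115–132; it anneals to the bottom strand with its 3' end pointing downstream toward position 132.
The 3' ends diverge (primer A extends toward position 1, primer B toward position 165), so the primers never converge on a shared product.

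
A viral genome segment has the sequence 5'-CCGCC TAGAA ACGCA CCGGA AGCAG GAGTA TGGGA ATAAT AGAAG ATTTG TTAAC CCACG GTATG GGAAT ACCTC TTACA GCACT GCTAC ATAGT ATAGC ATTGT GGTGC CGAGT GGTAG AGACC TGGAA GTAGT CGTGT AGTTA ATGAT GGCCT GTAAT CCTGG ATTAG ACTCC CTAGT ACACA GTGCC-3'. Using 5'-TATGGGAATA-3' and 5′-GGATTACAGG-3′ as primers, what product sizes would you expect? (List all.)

134 bp, 101 bp

The forward primer TATGGGAATA matches the top strand at positions 29–38, 62–71.
The reverse primer's reverse complement is CCTGTAATCC, matching at positions 153–162.
Each forward site pairs with the reverse site to give a product ending at position 162: sizes 134, 101 bp.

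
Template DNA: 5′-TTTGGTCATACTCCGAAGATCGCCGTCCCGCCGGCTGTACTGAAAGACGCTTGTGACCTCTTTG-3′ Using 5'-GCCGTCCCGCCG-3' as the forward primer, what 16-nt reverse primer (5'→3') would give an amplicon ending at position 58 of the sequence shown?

The forward primer binds at positions 22–33; the product's 3' end on the top strand is position 58.
The reverse primer anneals to the top strand over positions 43–58, i.e. to AAAGACGCTTGTGACC.
Its sequence written 5'→3' is the reverse complement: GGTCACAAGCGTCTTT.

5'-GGTCACAAGCGTCTTT-3'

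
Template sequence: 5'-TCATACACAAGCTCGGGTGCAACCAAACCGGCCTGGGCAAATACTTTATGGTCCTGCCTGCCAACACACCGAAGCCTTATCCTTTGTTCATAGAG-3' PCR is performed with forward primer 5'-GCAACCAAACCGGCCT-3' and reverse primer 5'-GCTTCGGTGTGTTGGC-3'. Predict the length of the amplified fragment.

57 bp

The forward primer matches the template at positions 19–34.
Reverse complement of the reverse primer: GCCAACACACCGAAGC. This occurs on the top strand at positions 60–75.
The product runs from position 19 to position 75, so its length is 75 − 19 + 1 = 57 bp.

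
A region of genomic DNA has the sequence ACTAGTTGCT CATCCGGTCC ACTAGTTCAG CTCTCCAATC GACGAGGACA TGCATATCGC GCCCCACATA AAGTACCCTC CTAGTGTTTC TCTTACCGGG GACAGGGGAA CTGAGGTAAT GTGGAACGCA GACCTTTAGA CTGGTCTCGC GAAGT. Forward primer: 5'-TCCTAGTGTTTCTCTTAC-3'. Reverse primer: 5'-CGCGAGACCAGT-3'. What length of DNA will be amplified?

73 bp

Scanning the template, TCCTAGTGTTTCTCTTAC occurs at positions 79–96; this primer anneals to the bottom strand there with its 3' end pointing downstream.
Taking the reverse complement of CGCGAGACCAGT gives ACTGGTCTCGCG, found at positions 140–151 on the template; the primer anneals here to the top strand with its 3' end pointing upstream.
The product runs from position 79 to position 151, so its length is 151 − 79 + 1 = 73 bp.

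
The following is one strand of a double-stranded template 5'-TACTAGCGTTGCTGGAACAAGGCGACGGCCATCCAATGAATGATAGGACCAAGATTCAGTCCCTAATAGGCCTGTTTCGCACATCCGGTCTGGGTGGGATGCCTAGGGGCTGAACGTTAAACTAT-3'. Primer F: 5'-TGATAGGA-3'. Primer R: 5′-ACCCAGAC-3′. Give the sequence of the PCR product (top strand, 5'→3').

Scanning the template, TGATAGGA occurs at positions 41–48; this primer anneals to the bottom strand there with its 3' end pointing downstream.
Reverse complement of the reverse primer: GTCTGGGT. This occurs on the top strand at positions 88–95.
The product is the template from position 41 through 95 (55 bp).

5'-TGATAGGACCAAGATTCAGTCCCTAATAGGCCTGTTTCGCACATCCGGTCTGGGT-3'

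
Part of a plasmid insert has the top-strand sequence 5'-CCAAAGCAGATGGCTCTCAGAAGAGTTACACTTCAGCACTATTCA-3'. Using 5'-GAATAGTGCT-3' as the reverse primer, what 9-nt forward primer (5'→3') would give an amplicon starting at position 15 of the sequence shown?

The reverse primer's reverse complement AGCACTATTC matches the template at positions 35–44; the product starts at position 15.
The forward primer is identical to the top strand over positions 15–23: TCTCAGAAG.

5'-TCTCAGAAG-3'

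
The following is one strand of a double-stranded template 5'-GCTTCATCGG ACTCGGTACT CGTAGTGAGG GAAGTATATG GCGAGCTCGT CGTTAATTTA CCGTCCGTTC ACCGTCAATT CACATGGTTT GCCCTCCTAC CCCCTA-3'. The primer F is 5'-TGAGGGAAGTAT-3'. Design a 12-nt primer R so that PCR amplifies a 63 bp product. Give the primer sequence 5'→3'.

5'-ACCATGTGAATT-3'

The forward primer binds at positions 26–37, so a 63 bp product ends at position 26 + 63 − 1 = 88.
The reverse primer anneals to the top strand over positions 77–88, i.e. to AATTCACATGGT.
Its sequence written 5'→3' is the reverse complement: ACCATGTGAATT.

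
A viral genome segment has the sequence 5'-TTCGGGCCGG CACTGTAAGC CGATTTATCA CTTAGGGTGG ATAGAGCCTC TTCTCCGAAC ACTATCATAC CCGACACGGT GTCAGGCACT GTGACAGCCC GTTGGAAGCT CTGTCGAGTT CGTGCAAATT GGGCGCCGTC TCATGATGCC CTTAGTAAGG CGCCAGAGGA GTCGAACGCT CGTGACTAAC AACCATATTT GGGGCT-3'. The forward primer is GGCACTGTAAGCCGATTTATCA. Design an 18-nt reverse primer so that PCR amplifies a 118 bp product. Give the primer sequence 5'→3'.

The forward primer binds at positions 9–30, so a 118 bp product ends at position 9 + 118 − 1 = 126.
The reverse primer anneals to the top strand over positions 109–126, i.e. to CTCTGTCGAGTTCGTGCA.
Its sequence written 5'→3' is the reverse complement: TGCACGAACTCGACAGAG.

5'-TGCACGAACTCGACAGAG-3'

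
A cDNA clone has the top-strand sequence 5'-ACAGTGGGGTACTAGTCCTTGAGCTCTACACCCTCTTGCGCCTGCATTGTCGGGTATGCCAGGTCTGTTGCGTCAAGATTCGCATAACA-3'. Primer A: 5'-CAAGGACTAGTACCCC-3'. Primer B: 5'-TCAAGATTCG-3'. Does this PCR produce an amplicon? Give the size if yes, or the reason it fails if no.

Primer A (CAAGGACTAGTACCCC) has reverse complement GGGGTACTAGTCCTTG, which matches the top strand at positions 6–21; primer A anneals to the top strand there with its 3' end pointing upstream toward position 6.
Primer B (TCAAGATTCG) matches the top strand directly at positions 73–82; it anneals to the bottom strand with its 3' end pointing downstream toward position 82.
The 3' ends diverge (primer A extends toward position 1, primer B toward position 89), so the primers never converge on a shared product.

No product — the primers' 3' ends point away from each other.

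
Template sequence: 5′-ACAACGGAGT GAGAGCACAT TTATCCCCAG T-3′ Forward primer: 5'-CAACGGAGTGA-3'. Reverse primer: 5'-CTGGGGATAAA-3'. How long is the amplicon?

29 bp

Forward primer CAACGGAGTGA is found on the top strand at positions 2–12.
Taking the reverse complement of CTGGGGATAAA gives TTTATCCCCAG, found at positions 20–30 on the template; the primer anneals here to the top strand with its 3' end pointing upstream.
Product length = (reverse-primer end) − (forward-primer start) + 1 = 30 − 2 + 1 = 29 bp.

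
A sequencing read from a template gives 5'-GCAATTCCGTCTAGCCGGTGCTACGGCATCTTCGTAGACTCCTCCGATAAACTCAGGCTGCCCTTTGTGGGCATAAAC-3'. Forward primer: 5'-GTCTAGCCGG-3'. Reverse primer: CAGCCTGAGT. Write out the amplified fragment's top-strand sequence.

The forward primer matches the template at positions 9–18.
The reverse primer's reverse complement is ACTCAGGCTG, which matches the template at positions 51–60.
The product is the template from position 9 through 60 (52 bp).

5'-GTCTAGCCGGTGCTACGGCATCTTCGTAGACTCCTCCGATAAACTCAGGCTG-3'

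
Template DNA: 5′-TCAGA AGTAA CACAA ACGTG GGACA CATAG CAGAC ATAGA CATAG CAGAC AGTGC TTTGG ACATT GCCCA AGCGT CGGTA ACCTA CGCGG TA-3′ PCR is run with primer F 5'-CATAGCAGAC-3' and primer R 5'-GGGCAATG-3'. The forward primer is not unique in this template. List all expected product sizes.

The forward primer CATAGCAGAC matches the top strand at positions 26–35, 41–50.
The reverse primer's reverse complement is CATTGCCC, matching at positions 62–69.
Each forward site pairs with the reverse site to give a product ending at position 69: sizes 44, 29 bp.

44 bp, 29 bp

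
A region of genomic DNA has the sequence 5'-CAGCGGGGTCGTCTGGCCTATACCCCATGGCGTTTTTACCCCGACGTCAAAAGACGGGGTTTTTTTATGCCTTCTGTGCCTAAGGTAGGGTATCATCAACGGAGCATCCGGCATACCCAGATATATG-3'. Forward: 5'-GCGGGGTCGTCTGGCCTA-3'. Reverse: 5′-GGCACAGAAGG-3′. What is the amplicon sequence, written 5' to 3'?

Forward primer GCGGGGTCGTCTGGCCTA is found on the top strand at positions 3–20.
Taking the reverse complement of GGCACAGAAGG gives CCTTCTGTGCC, found at positions 70–80 on the template; the primer anneals here to the top strand with its 3' end pointing upstream.
The product is the template from position 3 through 80 (78 bp).

5'-GCGGGGTCGTCTGGCCTATACCCCATGGCGTTTTTACCCCGACGTCAAAAGACGGGGTTTTTTTATGCCTTCTGTGCC-3'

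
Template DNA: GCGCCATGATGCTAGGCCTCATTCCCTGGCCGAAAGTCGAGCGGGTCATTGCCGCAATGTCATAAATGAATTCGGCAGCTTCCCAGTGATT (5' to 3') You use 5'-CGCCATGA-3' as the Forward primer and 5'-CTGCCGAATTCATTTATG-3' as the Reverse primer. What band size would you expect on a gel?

The forward primer matches the template at positions 2–9.
Reverse complement of the reverse primer: CATAAATGAATTCGGCAG. This occurs on the top strand at positions 61–78.
Amplicon spans positions 2–78: 77 bp.

77 bp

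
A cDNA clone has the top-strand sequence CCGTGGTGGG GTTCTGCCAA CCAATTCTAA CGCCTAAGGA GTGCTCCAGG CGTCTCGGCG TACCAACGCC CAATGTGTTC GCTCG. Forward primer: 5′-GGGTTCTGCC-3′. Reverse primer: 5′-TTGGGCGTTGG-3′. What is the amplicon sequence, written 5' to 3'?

5'-GGGTTCTGCCAACCAATTCTAACGCCTAAGGAGTGCTCCAGGCGTCTCGGCGTACCAACGCCCAA-3'

Forward primer GGGTTCTGCC is found on the top strand at positions 9–18.
Taking the reverse complement of TTGGGCGTTGG gives CCAACGCCCAA, found at positions 63–73 on the template; the primer anneals here to the top strand with its 3' end pointing upstream.
The product is the template from position 9 through 73 (65 bp).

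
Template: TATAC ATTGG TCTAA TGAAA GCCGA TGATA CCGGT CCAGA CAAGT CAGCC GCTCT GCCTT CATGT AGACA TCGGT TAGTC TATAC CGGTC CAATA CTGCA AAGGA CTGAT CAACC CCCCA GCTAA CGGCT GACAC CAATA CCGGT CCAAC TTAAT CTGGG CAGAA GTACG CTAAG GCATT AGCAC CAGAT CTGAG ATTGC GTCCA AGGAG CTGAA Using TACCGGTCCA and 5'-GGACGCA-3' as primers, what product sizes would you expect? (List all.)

176 bp, 122 bp, 66 bp

The forward primer TACCGGTCCA matches the top strand at positions 29–38, 83–92, 139–148.
The reverse primer's reverse complement is TGCGTCC, matching at positions 198–204.
Each forward site pairs with the reverse site to give a product ending at position 204: sizes 176, 122, 66 bp.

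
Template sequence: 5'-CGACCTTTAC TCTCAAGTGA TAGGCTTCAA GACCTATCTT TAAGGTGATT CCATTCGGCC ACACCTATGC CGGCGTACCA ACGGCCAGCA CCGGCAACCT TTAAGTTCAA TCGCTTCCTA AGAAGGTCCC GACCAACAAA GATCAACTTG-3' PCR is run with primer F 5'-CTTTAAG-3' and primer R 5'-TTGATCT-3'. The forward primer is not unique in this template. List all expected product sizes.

The forward primer CTTTAAG matches the top strand at positions 38–44, 99–105.
The reverse primer's reverse complement is AGATCAA, matching at positions 140–146.
Each forward site pairs with the reverse site to give a product ending at position 146: sizes 109, 48 bp.

109 bp, 48 bp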